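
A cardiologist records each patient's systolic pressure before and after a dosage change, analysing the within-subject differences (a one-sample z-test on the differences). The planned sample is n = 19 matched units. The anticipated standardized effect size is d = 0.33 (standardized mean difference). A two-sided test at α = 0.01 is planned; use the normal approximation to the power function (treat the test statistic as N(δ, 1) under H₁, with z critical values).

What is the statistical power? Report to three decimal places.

Noncentrality parameter: δ = d·√n = 0.33 × √19 = 1.4384
Two-sided α = 0.01 → critical value z_{0.005} = 2.576.
Power = Φ(δ − 2.576) + Φ(−δ − 2.576) = Φ(-1.137) + Φ(-4.014) = 0.1277 + 0.0000 = 0.1277.

Power ≈ 0.128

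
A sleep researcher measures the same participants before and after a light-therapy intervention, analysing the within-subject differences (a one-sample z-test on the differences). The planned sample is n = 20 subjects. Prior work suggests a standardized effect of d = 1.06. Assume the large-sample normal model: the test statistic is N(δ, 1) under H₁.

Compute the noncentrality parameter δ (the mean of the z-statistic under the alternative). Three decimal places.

The noncentrality parameter scales effect size by the design's sample-size factor: δ = d·√n = 1.06 × √20 = 4.7405

δ ≈ 4.740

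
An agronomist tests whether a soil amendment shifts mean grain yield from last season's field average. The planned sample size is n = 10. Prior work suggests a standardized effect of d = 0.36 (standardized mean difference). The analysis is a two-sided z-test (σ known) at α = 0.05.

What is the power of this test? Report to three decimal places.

Noncentrality parameter: δ = d·√n = 0.36 × √10 = 1.1384
Two-sided α = 0.05 → critical value z_{0.025} = 1.960.
Power = Φ(δ − 1.960) + Φ(−δ − 1.960) = Φ(-0.822) + Φ(-3.098) = 0.2057 + 0.0010 = 0.2066.

Power ≈ 0.207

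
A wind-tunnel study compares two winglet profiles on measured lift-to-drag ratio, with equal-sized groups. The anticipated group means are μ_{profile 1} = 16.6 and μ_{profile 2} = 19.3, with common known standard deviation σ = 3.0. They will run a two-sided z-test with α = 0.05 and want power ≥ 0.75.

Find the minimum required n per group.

Standardized effect: d = |μ_{profile 1} − μ_{profile 2}| / σ = |16.6 − 19.3| / 3.0 = 0.9000
For power 0.75 need Φ(δ − z_{0.025}) = 0.75, so δ = z_{0.025} + z_{0.25} = 1.960 + 0.674 = 2.634.
(For δ > 0 the lower-tail rejection region contributes negligibly to power, so the one-term inversion is standard.)
δ = d·√(n/2) ⇒ n = 2(δ/d)² = 2 × (2.634 / 0.9000)² = 17.14.
Round up to the next whole unit.

n = 18 per group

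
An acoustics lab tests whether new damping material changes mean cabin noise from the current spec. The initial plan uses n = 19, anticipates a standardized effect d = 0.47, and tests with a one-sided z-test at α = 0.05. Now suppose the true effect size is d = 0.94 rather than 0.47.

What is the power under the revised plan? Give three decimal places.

Power ≈ 0.993

With d = 0.94: δ = d·√n = 0.94 × √19 = 4.0974. Critical value z_{0.05} = 1.645.
Revised power = P(Z > 1.645 − δ) = Φ(2.453) = 0.9929.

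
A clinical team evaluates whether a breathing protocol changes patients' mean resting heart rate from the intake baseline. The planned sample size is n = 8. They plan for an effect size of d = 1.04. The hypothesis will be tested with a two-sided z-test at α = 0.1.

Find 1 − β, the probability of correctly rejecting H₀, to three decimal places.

Power ≈ 0.903

Noncentrality parameter: δ = d·√n = 1.04 × √8 = 2.9416
Critical value for a two-sided test at α = 0.1: z_{α/2} = 1.645.
Power = Φ(δ − 1.645) + Φ(−δ − 1.645) = Φ(1.297) + Φ(-4.586) = 0.9026 + 0.0000 = 0.9026.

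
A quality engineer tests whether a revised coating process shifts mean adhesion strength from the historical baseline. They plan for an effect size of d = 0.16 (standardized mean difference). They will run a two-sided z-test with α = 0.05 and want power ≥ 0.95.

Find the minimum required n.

n = 508

For power 0.95 need Φ(δ − z_{0.025}) = 0.95, so δ = z_{0.025} + z_{0.05} = 1.960 + 1.645 = 3.605.
(Ignoring the negligible lower-tail rejection probability gives the usual closed-form inversion.)
δ = d·√n ⇒ n = (δ/d)² = (3.605 / 0.16)² = 507.61.
Rounding up, n = 508.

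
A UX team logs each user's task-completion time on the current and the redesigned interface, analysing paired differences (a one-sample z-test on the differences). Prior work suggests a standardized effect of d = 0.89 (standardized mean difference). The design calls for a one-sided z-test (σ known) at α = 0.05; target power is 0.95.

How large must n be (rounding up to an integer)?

For power 0.95 need Φ(δ − z_{0.05}) = 0.95, so δ = z_{0.05} + z_{0.05} = 1.645 + 1.645 = 3.290.
δ = d·√n ⇒ n = (δ/d)² = (3.290 / 0.89)² = 13.66.
Round up to the next whole unit.

n = 14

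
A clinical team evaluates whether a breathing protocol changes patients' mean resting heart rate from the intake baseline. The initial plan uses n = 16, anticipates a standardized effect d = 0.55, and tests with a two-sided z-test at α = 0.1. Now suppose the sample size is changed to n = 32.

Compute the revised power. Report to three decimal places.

Power ≈ 0.929

With n = 32: δ = d·√n = 0.55 × √32 = 3.1113. Critical value z_{0.05} = 1.645.
Revised power = Φ(δ − 1.645) + Φ(−δ − 1.645) = Φ(1.466) + Φ(-4.756) = 0.9287 + 0.0000 = 0.9287.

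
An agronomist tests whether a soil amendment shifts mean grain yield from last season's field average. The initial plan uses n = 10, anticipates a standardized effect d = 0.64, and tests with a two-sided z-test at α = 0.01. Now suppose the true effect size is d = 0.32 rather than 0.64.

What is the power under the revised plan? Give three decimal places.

Power ≈ 0.059

With d = 0.32: δ = d·√n = 0.32 × √10 = 1.0119. Critical value z_{0.005} = 2.576.
Revised power = Φ(δ − 2.576) + Φ(−δ − 2.576) = Φ(-1.564) + Φ(-3.588) = 0.0589 + 0.0002 = 0.0591.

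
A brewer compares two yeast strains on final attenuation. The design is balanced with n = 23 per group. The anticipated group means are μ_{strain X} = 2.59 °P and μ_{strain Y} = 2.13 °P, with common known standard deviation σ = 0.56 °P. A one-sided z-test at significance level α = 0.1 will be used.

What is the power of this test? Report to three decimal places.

Power ≈ 0.934

Standardized effect: d = |μ_{strain X} − μ_{strain Y}| / σ = |2.59 − 2.13| / 0.56 = 0.8214
Noncentrality parameter: δ = d·√(n/2) = 0.8214 × √(23/2) = 2.7856
One-sided α = 0.1 → critical value z_{0.1} = 1.282.
Power = Φ(δ − 1.282) = Φ(1.504) = 0.9337.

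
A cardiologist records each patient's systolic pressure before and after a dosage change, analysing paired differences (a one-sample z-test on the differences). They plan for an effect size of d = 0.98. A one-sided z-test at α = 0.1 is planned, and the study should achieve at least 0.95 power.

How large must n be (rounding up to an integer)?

Set Φ(δ − 1.282) = 0.95; then δ − 1.282 = Φ⁻¹(0.95) = 1.645, giving δ = 2.926.
δ = d·√n ⇒ n = (δ/d)² = (2.926 / 0.98)² = 8.92.
Rounding up, n = 9.

n = 9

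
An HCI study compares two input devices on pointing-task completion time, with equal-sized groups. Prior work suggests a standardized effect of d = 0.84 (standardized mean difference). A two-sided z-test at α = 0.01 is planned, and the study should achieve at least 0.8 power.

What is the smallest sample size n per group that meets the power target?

Set Φ(δ − 2.576) = 0.8; then δ − 2.576 = Φ⁻¹(0.8) = 0.842, giving δ = 3.417.
(Ignoring the negligible lower-tail rejection probability gives the usual closed-form inversion.)
δ = d·√(n/2) ⇒ n = 2(δ/d)² = 2 × (3.417 / 0.84)² = 33.10.
Round up to the next whole unit.

n = 34 per group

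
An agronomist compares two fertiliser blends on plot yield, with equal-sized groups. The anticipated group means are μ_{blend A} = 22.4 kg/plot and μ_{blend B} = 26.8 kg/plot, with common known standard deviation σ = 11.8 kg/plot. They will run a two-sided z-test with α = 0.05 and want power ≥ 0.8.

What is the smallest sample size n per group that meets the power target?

Standardized effect: d = |μ_{blend A} − μ_{blend B}| / σ = |22.4 − 26.8| / 11.8 = 0.3729
For power 0.8 need Φ(δ − z_{0.025}) = 0.8, so δ = z_{0.025} + z_{0.20} = 1.960 + 0.842 = 2.802.
(The Φ(−δ − z_{α/2}) term is vanishingly small for δ > 0 and is dropped in the standard sample-size formula.)
δ = d·√(n/2) ⇒ n = 2(δ/d)² = 2 × (2.802 / 0.3729)² = 112.90.
Rounding up, n = 113 per group.

n = 113 per group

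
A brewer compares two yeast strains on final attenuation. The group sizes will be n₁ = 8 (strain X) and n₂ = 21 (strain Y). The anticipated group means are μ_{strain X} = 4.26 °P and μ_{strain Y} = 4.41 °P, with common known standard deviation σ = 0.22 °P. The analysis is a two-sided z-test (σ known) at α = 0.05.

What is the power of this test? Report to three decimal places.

Standardized effect: d = |μ_{strain X} − μ_{strain Y}| / σ = |4.26 − 4.41| / 0.22 = 0.6818
Noncentrality parameter: δ = d / √(1/n₁ + 1/n₂) = 0.6818 / √(1/8 + 1/21) = 1.6411
Critical value for a two-sided test at α = 0.05: z_{α/2} = 1.960.
Power = Φ(δ − 1.960) + Φ(−δ − 1.960) = Φ(-0.319) + Φ(-3.601) = 0.3749 + 0.0002 = 0.3751.

Power ≈ 0.375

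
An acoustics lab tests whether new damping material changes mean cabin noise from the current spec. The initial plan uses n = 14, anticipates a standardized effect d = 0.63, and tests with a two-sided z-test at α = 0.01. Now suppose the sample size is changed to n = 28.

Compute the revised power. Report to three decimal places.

With n = 28: δ = d·√n = 0.63 × √28 = 3.3336. Critical value z_{0.005} = 2.576.
Revised power = Φ(δ − 2.576) + Φ(−δ − 2.576) = Φ(0.758) + Φ(-5.909) = 0.7757 + 0.0000 = 0.7757.

Power ≈ 0.776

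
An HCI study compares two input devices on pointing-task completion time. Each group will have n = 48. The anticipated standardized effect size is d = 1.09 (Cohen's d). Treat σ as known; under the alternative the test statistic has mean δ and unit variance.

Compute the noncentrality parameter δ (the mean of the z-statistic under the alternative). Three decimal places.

The noncentrality parameter scales effect size by the design's sample-size factor: δ = d·√(n/2) = 1.09 × √(48/2) = 5.3399

δ ≈ 5.340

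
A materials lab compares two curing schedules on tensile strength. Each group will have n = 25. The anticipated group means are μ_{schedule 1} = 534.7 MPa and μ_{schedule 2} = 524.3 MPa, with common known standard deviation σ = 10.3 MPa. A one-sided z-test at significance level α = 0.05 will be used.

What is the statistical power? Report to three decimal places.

Standardized effect: d = |μ_{schedule 1} − μ_{schedule 2}| / σ = |534.7 − 524.3| / 10.3 = 1.0097
Noncentrality parameter: δ = d·√(n/2) = 1.0097 × √(25/2) = 3.5699
One-sided α = 0.05 → critical value z_{0.05} = 1.645.
Power = P(Z > 1.645 − δ) = Φ(1.925) = 0.9729.

Power ≈ 0.973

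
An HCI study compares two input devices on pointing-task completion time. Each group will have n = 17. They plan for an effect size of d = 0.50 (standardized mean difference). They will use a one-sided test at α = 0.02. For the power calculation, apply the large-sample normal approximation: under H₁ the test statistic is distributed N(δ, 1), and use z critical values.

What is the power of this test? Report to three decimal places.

Noncentrality parameter: δ = d·√(n/2) = 0.50 × √(17/2) = 1.4577
Critical value for a one-sided test at α = 0.02: z_α = 2.054.
Power = P(Z > 2.054 − δ) = Φ(-0.596) = 0.2756.

Power ≈ 0.276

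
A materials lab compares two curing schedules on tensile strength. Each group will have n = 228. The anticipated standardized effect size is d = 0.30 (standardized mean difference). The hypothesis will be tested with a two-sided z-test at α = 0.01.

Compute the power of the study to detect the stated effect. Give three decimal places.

Power ≈ 0.735

Noncentrality parameter: δ = d·√(n/2) = 0.30 × √(228/2) = 3.2031
Two-sided α = 0.01 → critical value z_{0.005} = 2.576.
Power = Φ(δ − 2.576) + Φ(−δ − 2.576) = Φ(0.627) + Φ(-5.779) = 0.7348 + 0.0000 = 0.7348.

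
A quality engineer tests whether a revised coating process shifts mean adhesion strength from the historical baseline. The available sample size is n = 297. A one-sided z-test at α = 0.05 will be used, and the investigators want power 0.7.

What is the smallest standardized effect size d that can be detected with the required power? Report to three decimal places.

d ≈ 0.126

Required noncentrality: δ = z_{0.05} + z_{0.30} = 1.645 + 0.524 = 2.169.
δ = d·√n ⇒ d = δ/√n = 2.169/√297 = 0.1259.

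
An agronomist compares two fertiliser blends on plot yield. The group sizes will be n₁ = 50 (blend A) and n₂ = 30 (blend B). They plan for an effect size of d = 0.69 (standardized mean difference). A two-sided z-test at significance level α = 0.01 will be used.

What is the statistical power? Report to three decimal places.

Power ≈ 0.660

Noncentrality parameter: δ = d / √(1/n₁ + 1/n₂) = 0.69 / √(1/50 + 1/30) = 2.9878
Critical value for a two-sided test at α = 0.01: z_{α/2} = 2.576.
Power = Φ(δ − 2.576) + Φ(−δ − 2.576) = Φ(0.412) + Φ(-5.564) = 0.6598 + 0.0000 = 0.6598.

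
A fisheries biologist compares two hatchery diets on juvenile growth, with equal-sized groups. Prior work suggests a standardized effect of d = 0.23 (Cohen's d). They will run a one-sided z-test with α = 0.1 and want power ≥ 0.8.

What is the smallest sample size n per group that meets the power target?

For power 0.8 need Φ(δ − z_{0.1}) = 0.8, so δ = z_{0.1} + z_{0.20} = 1.282 + 0.842 = 2.123.
δ = d·√(n/2) ⇒ n = 2(δ/d)² = 2 × (2.123 / 0.23)² = 170.43.
Round up to the next whole unit.

n = 171 per group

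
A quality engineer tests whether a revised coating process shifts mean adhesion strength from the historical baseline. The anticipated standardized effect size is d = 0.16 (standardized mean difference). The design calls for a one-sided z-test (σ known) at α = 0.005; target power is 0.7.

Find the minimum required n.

Set Φ(δ − 2.576) = 0.7; then δ − 2.576 = Φ⁻¹(0.7) = 0.524, giving δ = 3.100.
δ = d·√n ⇒ n = (δ/d)² = (3.100 / 0.16)² = 375.45.
Rounding up, n = 376.

n = 376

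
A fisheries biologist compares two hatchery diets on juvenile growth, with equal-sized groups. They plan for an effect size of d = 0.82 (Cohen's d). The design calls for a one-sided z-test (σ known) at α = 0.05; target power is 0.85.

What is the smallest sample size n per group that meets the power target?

n = 22 per group

Set Φ(δ − 1.645) = 0.85; then δ − 1.645 = Φ⁻¹(0.85) = 1.036, giving δ = 2.681.
δ = d·√(n/2) ⇒ n = 2(δ/d)² = 2 × (2.681 / 0.82)² = 21.38.
Round up to the next whole unit.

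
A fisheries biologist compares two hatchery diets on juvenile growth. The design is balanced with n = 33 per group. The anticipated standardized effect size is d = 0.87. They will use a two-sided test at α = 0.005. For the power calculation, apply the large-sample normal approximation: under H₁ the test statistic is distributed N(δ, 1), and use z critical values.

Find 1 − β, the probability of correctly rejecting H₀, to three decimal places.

Noncentrality parameter: δ = d·√(n/2) = 0.87 × √(33/2) = 3.5340
Two-sided α = 0.005 → critical value z_{0.0025} = 2.807.
Power = Φ(δ − 2.807) + Φ(−δ − 2.807) = Φ(0.727) + Φ(-6.341) = 0.7664 + 0.0000 = 0.7664.

Power ≈ 0.766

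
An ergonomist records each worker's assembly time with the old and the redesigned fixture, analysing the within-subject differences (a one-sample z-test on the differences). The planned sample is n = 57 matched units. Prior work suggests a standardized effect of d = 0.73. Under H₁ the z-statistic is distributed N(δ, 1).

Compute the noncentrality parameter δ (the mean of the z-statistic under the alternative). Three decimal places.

δ ≈ 5.511

The noncentrality parameter scales effect size by the design's sample-size factor: δ = d·√n = 0.73 × √57 = 5.5114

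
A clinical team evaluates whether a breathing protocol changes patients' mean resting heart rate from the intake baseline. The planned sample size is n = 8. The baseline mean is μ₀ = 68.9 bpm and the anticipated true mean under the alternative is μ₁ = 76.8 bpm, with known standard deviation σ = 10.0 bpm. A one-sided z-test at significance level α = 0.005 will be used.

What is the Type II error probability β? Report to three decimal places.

Standardized effect: d = |μ₁ − μ₀| / σ = |76.8 − 68.9| / 10.0 = 0.7900
Noncentrality parameter: δ = d·√n = 0.7900 × √8 = 2.2345
One-sided α = 0.005 → critical value z_{0.005} = 2.576.
Power = P(Z > 2.576 − δ) = Φ(-0.341) = 0.3664.
Type II error: β = 1 − power = 1 − 0.3664 = 0.6336.

β ≈ 0.634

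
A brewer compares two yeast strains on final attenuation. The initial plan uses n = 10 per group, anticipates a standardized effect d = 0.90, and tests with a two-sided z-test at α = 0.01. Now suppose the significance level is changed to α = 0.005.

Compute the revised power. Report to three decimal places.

δ = d·√(n/2) = 0.90 × √(10/2) = 2.0125 (unchanged). New critical value: z_{0.0025} = 2.807.
Revised power = Φ(δ − 2.807) + Φ(−δ − 2.807) = Φ(-0.795) + Φ(-4.819) = 0.2134 + 0.0000 = 0.2134.

Power ≈ 0.213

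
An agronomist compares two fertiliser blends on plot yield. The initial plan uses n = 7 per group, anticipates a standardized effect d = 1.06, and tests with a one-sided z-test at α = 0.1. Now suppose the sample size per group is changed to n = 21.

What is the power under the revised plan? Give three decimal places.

With n = 21 per group: δ = d·√(n/2) = 1.06 × √(21/2) = 3.4348. Critical value z_{0.1} = 1.282.
Revised power = P(Z > 1.282 − δ) = Φ(2.153) = 0.9844.

Power ≈ 0.984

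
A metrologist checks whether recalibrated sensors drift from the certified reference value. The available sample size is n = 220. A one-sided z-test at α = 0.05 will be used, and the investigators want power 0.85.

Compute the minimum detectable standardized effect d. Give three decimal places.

d ≈ 0.181

Need Φ(δ − 1.645) = 0.85, so δ = 1.645 + 1.036 = 2.681.
δ = d·√n ⇒ d = δ/√n = 2.681/√220 = 0.1808.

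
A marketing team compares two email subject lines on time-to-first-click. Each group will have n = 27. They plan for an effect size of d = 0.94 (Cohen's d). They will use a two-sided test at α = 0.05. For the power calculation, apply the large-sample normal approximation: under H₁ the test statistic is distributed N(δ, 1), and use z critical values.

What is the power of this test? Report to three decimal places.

Power ≈ 0.932

Noncentrality parameter: δ = d·√(n/2) = 0.94 × √(27/2) = 3.4538
Critical value for a two-sided test at α = 0.05: z_{α/2} = 1.960.
Power = Φ(δ − 1.960) + Φ(−δ − 1.960) = Φ(1.494) + Φ(-5.414) = 0.9324 + 0.0000 = 0.9324.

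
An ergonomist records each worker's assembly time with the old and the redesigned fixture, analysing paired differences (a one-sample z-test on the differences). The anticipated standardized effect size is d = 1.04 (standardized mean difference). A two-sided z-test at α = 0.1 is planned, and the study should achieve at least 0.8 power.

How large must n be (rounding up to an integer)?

For power 0.8 need Φ(δ − z_{0.05}) = 0.8, so δ = z_{0.05} + z_{0.20} = 1.645 + 0.842 = 2.486.
(The Φ(−δ − z_{α/2}) term is vanishingly small for δ > 0 and is dropped in the standard sample-size formula.)
δ = d·√n ⇒ n = (δ/d)² = (2.486 / 1.04)² = 5.72.
Round up to the next whole unit.

n = 6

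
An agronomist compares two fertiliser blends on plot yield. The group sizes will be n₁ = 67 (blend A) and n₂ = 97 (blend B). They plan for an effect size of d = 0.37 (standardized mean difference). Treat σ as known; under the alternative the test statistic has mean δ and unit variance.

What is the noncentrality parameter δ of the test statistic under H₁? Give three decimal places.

δ ≈ 2.329

The noncentrality parameter scales effect size by the design's sample-size factor: δ = d / √(1/n₁ + 1/n₂) = 0.37 / √(1/67 + 1/97) = 2.3292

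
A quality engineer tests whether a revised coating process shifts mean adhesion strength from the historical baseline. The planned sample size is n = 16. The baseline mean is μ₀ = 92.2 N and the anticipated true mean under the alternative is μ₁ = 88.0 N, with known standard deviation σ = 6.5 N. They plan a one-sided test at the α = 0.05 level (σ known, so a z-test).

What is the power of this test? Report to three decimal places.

Standardized effect: d = |μ₁ − μ₀| / σ = |88.0 − 92.2| / 6.5 = 0.6462
Noncentrality parameter: δ = d·√n = 0.6462 × √16 = 2.5846
Critical value for a one-sided test at α = 0.05: z_α = 1.645.
Power = Φ(δ − 1.645) = Φ(0.940) = 0.8263.

Power ≈ 0.826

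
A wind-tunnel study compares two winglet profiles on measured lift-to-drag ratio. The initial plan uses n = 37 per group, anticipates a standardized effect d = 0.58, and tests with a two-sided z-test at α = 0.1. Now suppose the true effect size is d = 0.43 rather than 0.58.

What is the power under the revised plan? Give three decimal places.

Power ≈ 0.581

With d = 0.43: δ = d·√(n/2) = 0.43 × √(37/2) = 1.8495. Critical value z_{0.05} = 1.645.
Revised power = Φ(δ − 1.645) + Φ(−δ − 1.645) = Φ(0.205) + Φ(-3.494) = 0.5811 + 0.0002 = 0.5813.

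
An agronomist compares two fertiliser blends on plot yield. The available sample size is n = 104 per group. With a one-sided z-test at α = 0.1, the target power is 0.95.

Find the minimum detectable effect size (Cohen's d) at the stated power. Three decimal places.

Need Φ(δ − 1.282) = 0.95, so δ = 1.282 + 1.645 = 2.926.
δ = d·√(n/2) ⇒ d = δ/√(n/2) = 2.926/√(104/2) = 0.4058.

d ≈ 0.406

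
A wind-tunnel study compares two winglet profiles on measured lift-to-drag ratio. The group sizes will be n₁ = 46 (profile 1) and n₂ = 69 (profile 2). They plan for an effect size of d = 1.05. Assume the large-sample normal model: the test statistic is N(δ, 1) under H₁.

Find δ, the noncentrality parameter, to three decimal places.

δ = d / √(1/n₁ + 1/n₂) = 1.05 / √(1/46 + 1/69) = 5.5162

δ ≈ 5.516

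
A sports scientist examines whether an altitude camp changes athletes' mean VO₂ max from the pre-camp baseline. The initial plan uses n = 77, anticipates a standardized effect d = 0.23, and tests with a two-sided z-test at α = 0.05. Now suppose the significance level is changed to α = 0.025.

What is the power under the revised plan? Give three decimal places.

Power ≈ 0.412

δ = d·√n = 0.23 × √77 = 2.0182 (unchanged). New critical value: z_{0.0125} = 2.241.
Revised power = Φ(δ − 2.241) + Φ(−δ − 2.241) = Φ(-0.223) + Φ(-4.260) = 0.4117 + 0.0000 = 0.4117.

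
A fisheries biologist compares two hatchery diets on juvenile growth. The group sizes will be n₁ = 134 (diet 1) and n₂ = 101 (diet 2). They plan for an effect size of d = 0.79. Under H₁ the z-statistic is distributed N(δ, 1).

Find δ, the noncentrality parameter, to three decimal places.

δ = d / √(1/n₁ + 1/n₂) = 0.79 / √(1/134 + 1/101) = 5.9952

δ ≈ 5.995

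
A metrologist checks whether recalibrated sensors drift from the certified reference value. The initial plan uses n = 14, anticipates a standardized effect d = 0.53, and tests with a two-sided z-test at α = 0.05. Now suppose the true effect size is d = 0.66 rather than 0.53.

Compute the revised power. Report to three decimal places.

Power ≈ 0.695

With d = 0.66: δ = d·√n = 0.66 × √14 = 2.4695. Critical value z_{0.025} = 1.960.
Revised power = Φ(δ − 1.960) + Φ(−δ − 1.960) = Φ(0.510) + Φ(-4.429) = 0.6948 + 0.0000 = 0.6948.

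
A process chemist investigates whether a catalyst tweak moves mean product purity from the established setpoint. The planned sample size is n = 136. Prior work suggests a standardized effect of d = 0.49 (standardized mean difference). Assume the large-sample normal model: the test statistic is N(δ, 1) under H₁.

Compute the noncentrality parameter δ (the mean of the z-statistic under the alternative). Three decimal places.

δ ≈ 5.714

The noncentrality parameter scales effect size by the design's sample-size factor: δ = d·√n = 0.49 × √136 = 5.7143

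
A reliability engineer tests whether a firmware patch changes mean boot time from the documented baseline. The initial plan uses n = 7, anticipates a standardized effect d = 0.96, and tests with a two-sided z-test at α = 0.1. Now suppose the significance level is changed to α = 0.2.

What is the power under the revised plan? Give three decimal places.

δ = d·√n = 0.96 × √7 = 2.5399 (unchanged). New critical value: z_{0.1} = 1.282.
Revised power = Φ(δ − 1.282) + Φ(−δ − 1.282) = Φ(1.258) + Φ(-3.821) = 0.8959 + 0.0001 = 0.8959.

Power ≈ 0.896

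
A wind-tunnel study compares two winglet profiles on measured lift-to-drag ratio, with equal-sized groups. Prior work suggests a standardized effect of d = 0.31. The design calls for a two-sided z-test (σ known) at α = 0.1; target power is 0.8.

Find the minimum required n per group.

For power 0.8 need Φ(δ − z_{0.05}) = 0.8, so δ = z_{0.05} + z_{0.20} = 1.645 + 0.842 = 2.486.
(For δ > 0 the lower-tail rejection region contributes negligibly to power, so the one-term inversion is standard.)
δ = d·√(n/2) ⇒ n = 2(δ/d)² = 2 × (2.486 / 0.31)² = 128.67.
Rounding up, n = 129 per group.

n = 129 per group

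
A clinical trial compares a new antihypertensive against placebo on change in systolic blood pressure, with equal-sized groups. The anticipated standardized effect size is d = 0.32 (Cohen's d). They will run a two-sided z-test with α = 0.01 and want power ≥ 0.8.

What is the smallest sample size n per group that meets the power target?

n = 229 per group

For power 0.8 need Φ(δ − z_{0.005}) = 0.8, so δ = z_{0.005} + z_{0.20} = 2.576 + 0.842 = 3.417.
(The Φ(−δ − z_{α/2}) term is vanishingly small for δ > 0 and is dropped in the standard sample-size formula.)
δ = d·√(n/2) ⇒ n = 2(δ/d)² = 2 × (3.417 / 0.32)² = 228.10.
Round up to the next whole unit.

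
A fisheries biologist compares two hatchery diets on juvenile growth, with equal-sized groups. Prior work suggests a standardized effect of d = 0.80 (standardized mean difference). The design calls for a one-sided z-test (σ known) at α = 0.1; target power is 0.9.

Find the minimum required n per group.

n = 21 per group

For power 0.9 need Φ(δ − z_{0.1}) = 0.9, so δ = z_{0.1} + z_{0.10} = 1.282 + 1.282 = 2.563.
δ = d·√(n/2) ⇒ n = 2(δ/d)² = 2 × (2.563 / 0.80)² = 20.53.
Round up to the next whole unit.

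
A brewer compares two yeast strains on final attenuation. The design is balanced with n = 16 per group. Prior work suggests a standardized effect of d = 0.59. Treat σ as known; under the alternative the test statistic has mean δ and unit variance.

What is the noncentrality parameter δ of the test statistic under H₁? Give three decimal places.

δ = d·√(n/2) = 0.59 × √(16/2) = 1.6688

δ ≈ 1.669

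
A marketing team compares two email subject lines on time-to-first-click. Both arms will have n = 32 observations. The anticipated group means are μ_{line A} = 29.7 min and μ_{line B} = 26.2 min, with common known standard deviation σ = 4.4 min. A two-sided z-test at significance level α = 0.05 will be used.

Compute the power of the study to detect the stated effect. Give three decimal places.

Power ≈ 0.889

Standardized effect: d = |μ_{line A} − μ_{line B}| / σ = |29.7 − 26.2| / 4.4 = 0.7955
Noncentrality parameter: λ = d·√(n/2) = 0.7955 × √(32/2) = 3.1818
Two-sided α = 0.05 → critical value z_{0.025} = 1.960.
Power = Φ(λ − 1.960) + Φ(−λ − 1.960) = Φ(1.222) + Φ(-5.142) = 0.8891 + 0.0000 = 0.8891.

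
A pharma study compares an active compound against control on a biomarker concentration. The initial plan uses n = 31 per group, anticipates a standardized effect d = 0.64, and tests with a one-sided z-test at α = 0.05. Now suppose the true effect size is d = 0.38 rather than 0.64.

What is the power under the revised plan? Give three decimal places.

With d = 0.38: δ = d·√(n/2) = 0.38 × √(31/2) = 1.4961. Critical value z_{0.05} = 1.645.
Revised power = Φ(δ − 1.645) = Φ(-0.149) = 0.4409.

Power ≈ 0.441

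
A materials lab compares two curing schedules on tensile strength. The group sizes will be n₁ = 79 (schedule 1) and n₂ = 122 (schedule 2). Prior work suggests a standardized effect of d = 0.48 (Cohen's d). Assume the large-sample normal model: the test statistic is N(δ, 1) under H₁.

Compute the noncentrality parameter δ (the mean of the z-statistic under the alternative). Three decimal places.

δ ≈ 3.324

δ = d / √(1/n₁ + 1/n₂) = 0.48 / √(1/79 + 1/122) = 3.3238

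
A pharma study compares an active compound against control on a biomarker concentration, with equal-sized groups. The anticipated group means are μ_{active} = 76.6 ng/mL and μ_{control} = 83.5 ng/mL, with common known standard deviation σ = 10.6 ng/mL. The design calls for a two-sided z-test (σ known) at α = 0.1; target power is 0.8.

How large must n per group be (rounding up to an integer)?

n = 30 per group

Standardized effect: d = |μ_{active} − μ_{control}| / σ = |76.6 − 83.5| / 10.6 = 0.6509
Set Φ(δ − 1.645) = 0.8; then δ − 1.645 = Φ⁻¹(0.8) = 0.842, giving δ = 2.486.
(The Φ(−δ − z_{α/2}) term is vanishingly small for δ > 0 and is dropped in the standard sample-size formula.)
δ = d·√(n/2) ⇒ n = 2(δ/d)² = 2 × (2.486 / 0.6509)² = 29.18.
Round up to the next whole unit.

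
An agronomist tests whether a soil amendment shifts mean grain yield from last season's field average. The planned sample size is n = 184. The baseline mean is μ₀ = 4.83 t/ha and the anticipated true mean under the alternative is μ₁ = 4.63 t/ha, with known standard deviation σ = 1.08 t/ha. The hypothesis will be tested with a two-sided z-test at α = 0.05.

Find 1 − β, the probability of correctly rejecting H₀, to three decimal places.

Standardized effect: d = |μ₁ − μ₀| / σ = |4.63 − 4.83| / 1.08 = 0.1852
Noncentrality parameter: λ = d·√n = 0.1852 × √184 = 2.5120
Critical value for a two-sided test at α = 0.05: z_{α/2} = 1.960.
Power = Φ(λ − 1.960) + Φ(−λ − 1.960) = Φ(0.552) + Φ(-4.472) = 0.7095 + 0.0000 = 0.7095.

Power ≈ 0.710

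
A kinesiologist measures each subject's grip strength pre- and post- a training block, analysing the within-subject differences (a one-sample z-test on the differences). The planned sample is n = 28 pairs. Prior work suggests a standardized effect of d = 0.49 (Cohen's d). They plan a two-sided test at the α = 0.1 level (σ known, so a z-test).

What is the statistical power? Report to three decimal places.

Power ≈ 0.828

Noncentrality parameter: δ = d·√n = 0.49 × √28 = 2.5928
Two-sided α = 0.1 → critical value z_{0.05} = 1.645.
Power = Φ(δ − 1.645) + Φ(−δ − 1.645) = Φ(0.948) + Φ(-4.238) = 0.8284 + 0.0000 = 0.8284.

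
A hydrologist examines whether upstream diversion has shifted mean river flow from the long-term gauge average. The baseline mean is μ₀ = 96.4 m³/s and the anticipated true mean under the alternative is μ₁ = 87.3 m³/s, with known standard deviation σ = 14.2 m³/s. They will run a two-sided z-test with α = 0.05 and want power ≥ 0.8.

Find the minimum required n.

Standardized effect: d = |μ₁ − μ₀| / σ = |87.3 − 96.4| / 14.2 = 0.6408
For power 0.8 need Φ(δ − z_{0.025}) = 0.8, so δ = z_{0.025} + z_{0.20} = 1.960 + 0.842 = 2.802.
(For δ > 0 the lower-tail rejection region contributes negligibly to power, so the one-term inversion is standard.)
δ = d·√n ⇒ n = (δ/d)² = (2.802 / 0.6408)² = 19.11.
Round up to the next whole unit.

n = 20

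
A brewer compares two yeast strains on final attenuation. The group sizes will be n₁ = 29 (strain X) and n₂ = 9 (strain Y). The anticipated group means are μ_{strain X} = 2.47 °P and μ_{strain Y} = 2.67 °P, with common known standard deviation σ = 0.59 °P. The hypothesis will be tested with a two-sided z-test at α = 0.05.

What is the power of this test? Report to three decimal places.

Standardized effect: d = |μ_{strain X} − μ_{strain Y}| / σ = |2.47 − 2.67| / 0.59 = 0.3390
Noncentrality parameter: δ = d / √(1/n₁ + 1/n₂) = 0.3390 / √(1/29 + 1/9) = 0.8884
Two-sided α = 0.05 → critical value z_{0.025} = 1.960.
Power = Φ(δ − 1.960) + Φ(−δ − 1.960) = Φ(-1.072) + Φ(-2.848) = 0.1420 + 0.0022 = 0.1442.

Power ≈ 0.144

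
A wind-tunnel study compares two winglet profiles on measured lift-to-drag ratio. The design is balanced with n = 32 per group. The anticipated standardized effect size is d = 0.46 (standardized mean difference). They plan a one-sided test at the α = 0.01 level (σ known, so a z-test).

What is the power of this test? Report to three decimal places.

Power ≈ 0.313

Noncentrality parameter: δ = d·√(n/2) = 0.46 × √(32/2) = 1.8400
One-sided α = 0.01 → critical value z_{0.01} = 2.326.
Power = Φ(δ − 2.326) = Φ(-0.486) = 0.3134.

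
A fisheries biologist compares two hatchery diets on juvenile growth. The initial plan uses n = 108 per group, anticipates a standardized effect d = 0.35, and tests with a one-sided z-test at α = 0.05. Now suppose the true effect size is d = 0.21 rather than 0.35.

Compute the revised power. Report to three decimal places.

Power ≈ 0.460

With d = 0.21: δ = d·√(n/2) = 0.21 × √(108/2) = 1.5432. Critical value z_{0.05} = 1.645.
Revised power = P(Z > 1.645 − δ) = Φ(-0.102) = 0.4595.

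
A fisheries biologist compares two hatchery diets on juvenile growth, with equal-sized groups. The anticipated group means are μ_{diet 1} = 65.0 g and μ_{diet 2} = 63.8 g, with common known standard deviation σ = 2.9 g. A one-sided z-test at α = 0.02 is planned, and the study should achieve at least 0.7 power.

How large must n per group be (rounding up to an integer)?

Standardized effect: d = |μ_{diet 1} − μ_{diet 2}| / σ = |65.0 − 63.8| / 2.9 = 0.4138
For power 0.7 need Φ(δ − z_{0.02}) = 0.7, so δ = z_{0.02} + z_{0.30} = 2.054 + 0.524 = 2.578.
δ = d·√(n/2) ⇒ n = 2(δ/d)² = 2 × (2.578 / 0.4138)² = 77.64.
Round up to the next whole unit.

n = 78 per group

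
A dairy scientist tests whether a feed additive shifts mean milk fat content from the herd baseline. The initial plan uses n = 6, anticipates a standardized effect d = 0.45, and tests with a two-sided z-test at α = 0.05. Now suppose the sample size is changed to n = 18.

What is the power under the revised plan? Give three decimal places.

With n = 18: δ = d·√n = 0.45 × √18 = 1.9092. Critical value z_{0.025} = 1.960.
Revised power = Φ(δ − 1.960) + Φ(−δ − 1.960) = Φ(-0.051) + Φ(-3.869) = 0.4798 + 0.0001 = 0.4798.

Power ≈ 0.480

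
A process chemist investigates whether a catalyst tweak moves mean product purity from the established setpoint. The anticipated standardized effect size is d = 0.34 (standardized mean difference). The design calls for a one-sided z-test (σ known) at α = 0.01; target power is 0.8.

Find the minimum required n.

Set Φ(δ − 2.326) = 0.8; then δ − 2.326 = Φ⁻¹(0.8) = 0.842, giving δ = 3.168.
δ = d·√n ⇒ n = (δ/d)² = (3.168 / 0.34)² = 86.82.
Rounding up, n = 87.

n = 87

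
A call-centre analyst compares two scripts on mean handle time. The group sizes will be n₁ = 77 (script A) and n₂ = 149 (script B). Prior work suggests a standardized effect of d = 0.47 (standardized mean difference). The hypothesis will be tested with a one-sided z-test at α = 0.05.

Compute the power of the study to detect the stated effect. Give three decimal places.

Noncentrality parameter: δ = d / √(1/n₁ + 1/n₂) = 0.47 / √(1/77 + 1/149) = 3.3487
One-sided α = 0.05 → critical value z_{0.05} = 1.645.
Power = Φ(δ − 1.645) = Φ(1.704) = 0.9558.

Power ≈ 0.956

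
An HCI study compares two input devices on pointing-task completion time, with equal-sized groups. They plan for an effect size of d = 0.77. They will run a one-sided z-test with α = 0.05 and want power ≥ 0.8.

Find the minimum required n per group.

n = 21 per group

Set Φ(δ − 1.645) = 0.8; then δ − 1.645 = Φ⁻¹(0.8) = 0.842, giving δ = 2.486.
δ = d·√(n/2) ⇒ n = 2(δ/d)² = 2 × (2.486 / 0.77)² = 20.86.
Rounding up, n = 21 per group.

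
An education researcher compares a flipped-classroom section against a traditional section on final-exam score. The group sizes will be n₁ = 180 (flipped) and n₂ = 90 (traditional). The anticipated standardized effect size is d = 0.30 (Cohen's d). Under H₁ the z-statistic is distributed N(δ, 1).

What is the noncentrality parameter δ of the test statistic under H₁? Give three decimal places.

δ ≈ 2.324

The noncentrality parameter scales effect size by the design's sample-size factor: δ = d / √(1/n₁ + 1/n₂) = 0.30 / √(1/180 + 1/90) = 2.3238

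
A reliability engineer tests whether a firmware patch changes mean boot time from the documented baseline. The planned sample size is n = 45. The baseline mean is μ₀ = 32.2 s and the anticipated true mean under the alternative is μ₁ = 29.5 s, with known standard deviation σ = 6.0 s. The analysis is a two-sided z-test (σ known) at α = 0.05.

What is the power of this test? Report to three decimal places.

Standardized effect: d = |μ₁ − μ₀| / σ = |29.5 − 32.2| / 6.0 = 0.4500
Noncentrality parameter: δ = d·√n = 0.4500 × √45 = 3.0187
Critical value for a two-sided test at α = 0.05: z_{α/2} = 1.960.
Power = Φ(δ − 1.960) + Φ(−δ − 1.960) = Φ(1.059) + Φ(-4.979) = 0.8551 + 0.0000 = 0.8551.

Power ≈ 0.855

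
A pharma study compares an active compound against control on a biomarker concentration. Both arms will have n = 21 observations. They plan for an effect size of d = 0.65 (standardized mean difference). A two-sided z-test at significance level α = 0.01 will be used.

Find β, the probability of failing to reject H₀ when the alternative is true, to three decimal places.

Noncentrality parameter: δ = d·√(n/2) = 0.65 × √(21/2) = 2.1062
Two-sided α = 0.01 → critical value z_{0.005} = 2.576.
Power = Φ(δ − 2.576) + Φ(−δ − 2.576) = Φ(-0.470) + Φ(-4.682) = 0.3193 + 0.0000 = 0.3193.
Type II error: β = 1 − power = 1 − 0.3193 = 0.6807.

β ≈ 0.681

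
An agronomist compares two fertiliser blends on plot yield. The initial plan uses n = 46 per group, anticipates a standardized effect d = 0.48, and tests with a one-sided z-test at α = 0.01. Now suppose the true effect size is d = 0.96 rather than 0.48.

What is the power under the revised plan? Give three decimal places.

With d = 0.96: δ = d·√(n/2) = 0.96 × √(46/2) = 4.6040. Critical value z_{0.01} = 2.326.
Revised power = P(Z > 2.326 − δ) = Φ(2.278) = 0.9886.

Power ≈ 0.989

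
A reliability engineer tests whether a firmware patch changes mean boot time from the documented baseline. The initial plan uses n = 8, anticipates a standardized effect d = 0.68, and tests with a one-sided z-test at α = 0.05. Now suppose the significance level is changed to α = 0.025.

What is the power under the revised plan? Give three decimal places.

Power ≈ 0.485

δ = d·√n = 0.68 × √8 = 1.9233 (unchanged). New critical value: z_{0.025} = 1.960.
Revised power = Φ(δ − 1.960) = Φ(-0.037) = 0.4854.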